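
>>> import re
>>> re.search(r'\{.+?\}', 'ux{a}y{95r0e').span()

(2, 5)

`search` walks the string left to right and returns the first match it finds.
The match spans [2:5] → '{a}'.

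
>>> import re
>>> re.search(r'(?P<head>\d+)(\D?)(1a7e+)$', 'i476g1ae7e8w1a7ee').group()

'8w1a7ee'

This matches one or more of a digit (captured as 'head'); then optionally a non-digit (captured); then the literal '1a7', then one or more of the literal 'e' (captured); then anchored at the end.
`search` walks the string left to right and returns the first match it finds.
The match spans [10:17] → '8w1a7ee'.
Captured: group 1 = '8', group 2 = 'w', group 3 = '1a7ee'.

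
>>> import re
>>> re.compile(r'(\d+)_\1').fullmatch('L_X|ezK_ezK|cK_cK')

None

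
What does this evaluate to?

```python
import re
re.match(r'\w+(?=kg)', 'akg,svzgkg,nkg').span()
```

The lookaround is zero-width — it requires the adjacent text to match without consuming it, so the asserted text isn't part of the match.
`re.match` won't scan ahead — the pattern has to work from the very first character.
The match spans [0:1] → 'a'.

(0, 1)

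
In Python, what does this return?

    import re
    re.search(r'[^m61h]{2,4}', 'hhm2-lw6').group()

'2-lw'

This matches 2 to 4 of any character except [m61h].
`re.search` tries every starting position until one works.
The match spans [3:7] → '2-lw'.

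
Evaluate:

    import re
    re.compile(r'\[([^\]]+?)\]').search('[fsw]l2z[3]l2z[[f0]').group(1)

Unlike `match`, `search` isn't anchored — it looks for the pattern anywhere in the string.
The match spans [0:5] → '[fsw]'.
Captured: group 1 = 'fsw'.

'fsw'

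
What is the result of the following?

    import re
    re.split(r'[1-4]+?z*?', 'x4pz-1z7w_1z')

This matches one or more of a character in [1-4] (lazy); then zero or more of a literal 'z' (lazy).
Matches to split on: at [1:2] → '4'; at [5:6] → '1'; at [10:11] → '1'.
`split` removes every match and returns the 4 fragments in between.

['x', 'pz-', 'z7w_', 'z']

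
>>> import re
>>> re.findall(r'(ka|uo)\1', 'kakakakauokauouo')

['ka', 'ka', 'uo']

`\1` is not a pattern — it's the concrete string captured by group 1, re-applied verbatim.
`findall` collects group 1 from each match (3 total).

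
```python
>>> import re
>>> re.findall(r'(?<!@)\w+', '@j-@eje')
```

['je']

A negative assertion filters positions out without eating any characters.
Matches: at [5:7] → 'je'.
Since nothing is captured, `findall` lists the 1 matched substring directly.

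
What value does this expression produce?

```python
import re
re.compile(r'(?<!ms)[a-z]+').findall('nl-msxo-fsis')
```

['nl', 'msxo', 'fsis']

Because the assertion is negative and zero-width, positions next to the forbidden text are skipped.
`findall` yields the raw match text (3 of them) because the pattern has no groups.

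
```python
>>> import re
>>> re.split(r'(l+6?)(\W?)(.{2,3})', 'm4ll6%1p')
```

['m4', 'll6', '%', '1p', '']

Pattern: one or more of a literal 'l', then optionally the literal '6' (captured); then optionally a non-word character (captured); then 2 to 3 of any character (captured).
Matches to split on: at [2:8] → 'll6%1p'.
The group in the pattern means `split` returns the separators' captures alongside the pieces.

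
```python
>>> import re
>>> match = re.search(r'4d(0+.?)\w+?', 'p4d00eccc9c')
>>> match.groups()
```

The match spans [1:7] → '4d00ec'.
Captured: group 1 = '00e'.

('00e',)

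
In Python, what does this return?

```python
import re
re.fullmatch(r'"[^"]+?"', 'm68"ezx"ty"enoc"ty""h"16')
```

For `fullmatch`, every character of the input must be accounted for by the pattern.
Here the string isn't matched end-to-end, so the call returns None.

None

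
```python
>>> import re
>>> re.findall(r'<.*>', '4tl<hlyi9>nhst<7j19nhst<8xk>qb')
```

['<hlyi9>nhst<7j19nhst<8xk>']

With no groups in the pattern, `findall` gives back each whole match — 1 here.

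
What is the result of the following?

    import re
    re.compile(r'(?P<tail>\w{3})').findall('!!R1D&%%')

['R1D']

The pattern matches exactly 3 of a word character (captured as 'tail').
Walking the string: at [2:5] match 'R1D', group 1 = 'R1D'.
Because there's exactly one group, `findall` drops the full match and keeps group 1 from the one hit.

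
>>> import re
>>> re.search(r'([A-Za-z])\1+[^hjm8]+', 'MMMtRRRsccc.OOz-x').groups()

('M',)

`\1` has to match the exact text group 1 already captured.
`re.search` tries every starting position until one works.
The match spans [0:17] → 'MMMtRRRsccc.OOz-x'.
Captured: group 1 = 'M'.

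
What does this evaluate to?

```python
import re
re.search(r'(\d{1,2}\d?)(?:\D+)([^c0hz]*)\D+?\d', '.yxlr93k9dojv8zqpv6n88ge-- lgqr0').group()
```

'93k9dojv8zqpv6'

Pattern: 1 to 2 of a digit, then optionally a digit (captured); then one or more of a non-digit (non-capturing group); then zero or more of any character except [c0hz] (captured); then one or more of a non-digit (lazy), then a digit.
The match spans [5:19] → '93k9dojv8zqpv6'.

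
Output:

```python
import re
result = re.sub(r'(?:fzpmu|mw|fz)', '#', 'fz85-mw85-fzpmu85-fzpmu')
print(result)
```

#85-#85-#85-#

Alternation tries branches left to right and keeps the first one that lets the overall match succeed at that position.
Matches: at [0:2] → 'fz'; at [5:7] → 'mw'; at [10:15] → 'fzpmu'; at [18:23] → 'fzpmu'.
Each match is replaced by '#'.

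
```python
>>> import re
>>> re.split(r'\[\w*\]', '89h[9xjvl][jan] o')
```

['89h', '', ' o']

Matches to split on: at [3:10] → '[9xjvl]'; at [10:15] → '[jan]'.
Each match becomes a cut point; 3 segments remain.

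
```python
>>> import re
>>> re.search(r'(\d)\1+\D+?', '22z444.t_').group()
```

'22z'

The backreference `\1` re-matches whatever the first group consumed, character for character.
`re.search` tries every starting position until one works.
The match spans [0:3] → '22z'.
Captured: group 1 = '2'.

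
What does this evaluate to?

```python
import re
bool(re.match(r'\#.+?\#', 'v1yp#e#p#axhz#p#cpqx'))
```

False

`re.match` won't scan ahead — the pattern has to work from the very first character.
Here the string doesn't start with a match, so the call returns None, and `bool(None)` is False.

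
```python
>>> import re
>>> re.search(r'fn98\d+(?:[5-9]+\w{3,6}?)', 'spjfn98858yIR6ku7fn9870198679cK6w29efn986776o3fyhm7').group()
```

'fn98858yIR'

This matches the literal 'f', then the literal 'n98', then one or more of a digit; then one or more of a character in [5-9], then 3 to 6 of a word character (lazy) (non-capturing group).
With the lazy modifier that quantifier settles for the fewest repetitions that let the rest of the pattern succeed (the atoms after it are unaffected and can still be greedy).
`search` walks the string left to right and returns the first match it finds.
The match spans [3:13] → 'fn98858yIR'.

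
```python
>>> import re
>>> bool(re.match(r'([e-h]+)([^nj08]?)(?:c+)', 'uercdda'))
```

The pattern matches one or more of a character in [e-h] (captured); then optionally any character except [nj08] (captured); then one or more of a literal 'c' (non-capturing group).
`re.match` won't scan ahead — the pattern has to work from the very first character.
Here position 0 doesn't satisfy it, so the call returns None, and `bool(None)` is False.

False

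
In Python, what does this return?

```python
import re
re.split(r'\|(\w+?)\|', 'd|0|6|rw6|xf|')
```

Matches to split on: at [1:4] → '|0|'; at [5:10] → '|rw6|'.
`re.split` interleaves the captured-group text with the surrounding fragments.

['d', '0', '6', 'rw6', 'xf|']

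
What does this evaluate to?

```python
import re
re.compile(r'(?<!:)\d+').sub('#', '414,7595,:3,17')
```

'#,#,:3,#'

Because the assertion is negative and zero-width, positions next to the forbidden text are skipped.
Matches: at [0:3] → '414'; at [4:8] → '7595'; at [12:14] → '17'.
Every occurrence is swapped for '#'.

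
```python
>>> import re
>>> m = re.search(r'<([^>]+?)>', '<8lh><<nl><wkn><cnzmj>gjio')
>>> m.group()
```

'<8lh>'

Unlike `match`, `search` isn't anchored — it looks for the pattern anywhere in the string.
The match spans [0:5] → '<8lh>'.
Captured: group 1 = '8lh'.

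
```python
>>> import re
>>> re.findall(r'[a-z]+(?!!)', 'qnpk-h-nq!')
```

Because the assertion is negative and zero-width, positions next to the forbidden text are skipped.
Walking the string: at [0:4] → 'qnpk'; at [5:6] → 'h'; at [7:8] → 'n'.
`findall` yields the raw match text (3 of them) because the pattern has no groups.

['qnpk', 'h', 'n']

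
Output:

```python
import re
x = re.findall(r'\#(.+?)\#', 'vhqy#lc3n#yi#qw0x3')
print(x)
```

['lc3n']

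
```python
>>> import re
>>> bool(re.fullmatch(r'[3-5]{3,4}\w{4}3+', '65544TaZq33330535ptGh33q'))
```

`re.fullmatch` is like wrapping the pattern in `^…$` (in single-line mode).
Here the string isn't matched end-to-end, so the call returns None, and `bool(None)` is False.

False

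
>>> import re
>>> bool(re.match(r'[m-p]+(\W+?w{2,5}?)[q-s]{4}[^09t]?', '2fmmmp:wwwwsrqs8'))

The pattern matches one or more of a character in [m-p]; then one or more of a non-word character (lazy), then 2 to 5 of the literal 'w' (lazy) (captured); then exactly 4 of a character in [q-s], then optionally any character except [09t].
With `match`, the pattern is implicitly anchored at the beginning.
Here the string doesn't start with a match, so the call returns None, and `bool(None)` is False.

False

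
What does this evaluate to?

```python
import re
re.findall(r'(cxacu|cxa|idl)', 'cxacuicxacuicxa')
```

Branches in `(...|...)` are attempted left-to-right; the first branch that allows the whole pattern to succeed is taken.
Matches: at [0:5] match 'cxacu', group 1 = 'cxacu'; at [6:11] match 'cxacu', group 1 = 'cxacu'; at [12:15] match 'cxa', group 1 = 'cxa'.
One capturing group, so `findall` returns just the captured substring from each match — 3 in all.

['cxacu', 'cxacu', 'cxa']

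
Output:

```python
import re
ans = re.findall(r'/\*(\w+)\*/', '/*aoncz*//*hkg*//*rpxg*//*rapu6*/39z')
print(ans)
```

['aoncz', 'hkg', 'rpxg', 'rapu6']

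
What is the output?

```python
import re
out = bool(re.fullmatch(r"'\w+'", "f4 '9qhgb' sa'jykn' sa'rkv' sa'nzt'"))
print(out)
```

False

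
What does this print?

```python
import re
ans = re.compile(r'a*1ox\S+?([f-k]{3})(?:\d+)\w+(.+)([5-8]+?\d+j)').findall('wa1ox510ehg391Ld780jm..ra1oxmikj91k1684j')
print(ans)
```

The pattern matches zero or more of the literal 'a', then the literal '1ox', then one or more of a non-whitespace character (lazy); then exactly 3 of a character in [f-k] (captured); then one or more of a digit (non-capturing group); then one or more of a word character; then one or more of any character (captured); then one or more of a character in [5-8] (lazy), then one or more of a digit, then the literal 'j' (captured).
3 groups means the one result is a tuple of 3 captured strings — 1 here.

[('ikj', '6', '84j')]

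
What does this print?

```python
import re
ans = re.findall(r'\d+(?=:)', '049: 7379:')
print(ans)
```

['049', '7379']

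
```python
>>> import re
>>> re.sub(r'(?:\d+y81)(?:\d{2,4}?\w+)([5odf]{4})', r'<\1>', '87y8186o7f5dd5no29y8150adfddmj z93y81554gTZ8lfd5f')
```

'<dfdd>mj z<fd5f>'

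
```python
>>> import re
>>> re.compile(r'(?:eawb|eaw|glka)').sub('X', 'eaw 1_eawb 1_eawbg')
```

'X 1_X 1_Xg'

Alternation tries branches left to right and keeps the first one that lets the overall match succeed at that position.
Matches: at [0:3] → 'eaw'; at [6:10] → 'eawb'; at [13:17] → 'eawb'.
`sub` substitutes 'X' at each match site.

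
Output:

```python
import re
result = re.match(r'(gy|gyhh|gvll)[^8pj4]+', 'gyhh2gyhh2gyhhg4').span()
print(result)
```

(0, 15)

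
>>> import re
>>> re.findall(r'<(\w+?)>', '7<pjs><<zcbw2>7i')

['pjs', 'zcbw2']

Scanning left to right: at [1:6] match '<pjs>', group 1 = 'pjs'; at [7:14] match '<zcbw2>', group 1 = 'zcbw2'.
Because there's exactly one group, `findall` drops the full match and keeps group 1 from each hit.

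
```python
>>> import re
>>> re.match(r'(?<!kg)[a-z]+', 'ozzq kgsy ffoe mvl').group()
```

A negative assertion filters positions out without eating any characters.
With `match`, the pattern is implicitly anchored at the beginning.
The match spans [0:4] → 'ozzq'.

'ozzq'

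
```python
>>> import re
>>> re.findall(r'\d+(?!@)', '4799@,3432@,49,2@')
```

['479', '343', '49']

Because the assertion is negative and zero-width, positions next to the forbidden text are skipped.
`findall` yields the raw match text (3 of them) because the pattern has no groups.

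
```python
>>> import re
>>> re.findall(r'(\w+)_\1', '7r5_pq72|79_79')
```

A backreference is literal: `\1` must see the identical characters the first group matched.
With a single group, `findall` returns only what that group captured — 1 item.

['79']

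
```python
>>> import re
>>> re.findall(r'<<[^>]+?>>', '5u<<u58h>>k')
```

['<<u58h>>']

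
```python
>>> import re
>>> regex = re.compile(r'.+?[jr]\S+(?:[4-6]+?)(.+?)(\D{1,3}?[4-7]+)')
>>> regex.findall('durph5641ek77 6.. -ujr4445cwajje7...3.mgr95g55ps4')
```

[('1', 'ek77'), ('p', 's4')]

This matches one or more of any character (lazy), then one of [jr], then one or more of a non-whitespace character; then one or more of a character in [4-6] (lazy) (non-capturing group); then one or more of any character (lazy) (captured); then 1 to 3 of a non-digit (lazy), then one or more of a character in [4-7] (captured).
Walking the string: at [0:13] match 'durph5641ek77', groups = ('1', 'ek77'); at [13:49] match ' 6.. -ujr4445cwajje7...3.mgr95g55ps4', groups = ('p', 's4').
With 2 capturing groups, `findall` returns a 2-tuple per match.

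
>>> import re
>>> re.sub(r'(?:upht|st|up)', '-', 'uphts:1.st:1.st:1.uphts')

'-s:1.-:1.-:1.-s'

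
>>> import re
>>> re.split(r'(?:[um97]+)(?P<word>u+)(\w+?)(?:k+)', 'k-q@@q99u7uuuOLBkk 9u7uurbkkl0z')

Pattern: one or more of one of [um97] (non-capturing group); then one or more of a literal 'u' (captured as 'word'); then one or more of a word character (lazy) (captured); then one or more of a literal 'k' (non-capturing group).
Because the quantifier is non-greedy, it stops expanding at the earliest point where the rest of the pattern can succeed.
Matches to split on: at [6:18] → '99u7uuuOLBkk'; at [19:28] → '9u7uurbkk'.
Because the pattern has a capturing group, `split` also inserts each captured text between the pieces.

['k-q@@q', 'u', 'OLB', ' ', 'u', 'rb', 'l0z']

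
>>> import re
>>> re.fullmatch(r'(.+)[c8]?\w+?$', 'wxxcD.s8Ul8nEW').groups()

('wxxcD.s8Ul8nE',)

The match spans [0:14] → 'wxxcD.s8Ul8nEW'.
Captured: group 1 = 'wxxcD.s8Ul8nE'.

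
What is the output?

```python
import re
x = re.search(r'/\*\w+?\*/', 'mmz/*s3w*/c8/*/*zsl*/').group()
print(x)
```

Unlike `match`, `search` isn't anchored — it looks for the pattern anywhere in the string.
The match spans [3:10] → '/*s3w*/'.

/*s3w*/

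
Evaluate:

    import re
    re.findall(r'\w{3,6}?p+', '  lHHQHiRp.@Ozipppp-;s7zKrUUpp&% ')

['HHQHiRp', 'Ozipppp', '7zKrUUpp']

This matches 3 to 6 of a word character (lazy); then one or more of a literal 'p'.
`findall` yields the raw match text (3 of them) because the pattern has no groups.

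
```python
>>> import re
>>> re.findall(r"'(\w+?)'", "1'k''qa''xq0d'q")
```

Scanning left to right: at [1:4] match "'k'", group 1 = 'k'; at [4:8] match "'qa'", group 1 = 'qa'; at [8:14] match "'xq0d'", group 1 = 'xq0d'.
With a single group, `findall` returns only what that group captured — 3 items.

['k', 'qa', 'xq0d']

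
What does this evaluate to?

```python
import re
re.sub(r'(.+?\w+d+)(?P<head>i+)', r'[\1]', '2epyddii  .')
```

Pattern: one or more of any character (lazy), then one or more of a word character, then one or more of the literal 'd' (captured); then one or more of a literal 'i' (captured as 'head').
Matches: at [0:8] → '2epyddii'.
Each match is replaced using the text its own group 1 captured.

'[2epydd]  .'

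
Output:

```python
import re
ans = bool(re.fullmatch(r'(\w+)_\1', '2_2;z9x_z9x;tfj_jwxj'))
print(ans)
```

False

The backreference `\1` re-matches whatever the first group consumed, character for character.
`re.fullmatch` is like wrapping the pattern in `^…$` (in single-line mode).
Here there's no way to consume every character, so the call returns None, and `bool(None)` is False.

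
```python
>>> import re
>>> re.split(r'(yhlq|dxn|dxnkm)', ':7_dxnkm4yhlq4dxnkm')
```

[':7_', 'dxn', 'km4', 'yhlq', '4', 'dxn', 'km']

Branches in `(...|...)` are attempted left-to-right; the first branch that allows the whole pattern to succeed is taken.
Because the pattern has a capturing group, `split` also inserts each captured text between the pieces.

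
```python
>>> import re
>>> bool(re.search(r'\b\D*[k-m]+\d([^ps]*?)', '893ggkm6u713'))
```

False

This matches a word boundary (`\b`, zero-width); then zero or more of a non-digit, then one or more of a character in [k-m], then a digit; then zero or more of any character except [ps] (lazy) (captured).
`re.search` scans for the first position where the pattern succeeds.
Here no position works, so the call returns None, and `bool(None)` is False.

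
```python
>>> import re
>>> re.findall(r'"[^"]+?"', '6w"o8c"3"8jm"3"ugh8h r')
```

['"o8c"', '"8jm"']

Since nothing is captured, `findall` lists the 2 matched substrings directly.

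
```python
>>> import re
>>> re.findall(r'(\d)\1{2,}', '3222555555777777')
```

['2', '5', '7']

`\1` is not a pattern — it's the concrete string captured by group 1, re-applied verbatim.
`findall` collects group 1 from each match (3 total).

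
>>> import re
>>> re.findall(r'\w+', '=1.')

['1']

This matches one or more of a word character.
Walking the string: at [1:2] → '1'.
Since nothing is captured, `findall` lists the 1 matched substring directly.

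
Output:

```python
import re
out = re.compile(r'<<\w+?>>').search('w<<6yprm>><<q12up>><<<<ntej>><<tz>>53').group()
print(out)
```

<<6yprm>>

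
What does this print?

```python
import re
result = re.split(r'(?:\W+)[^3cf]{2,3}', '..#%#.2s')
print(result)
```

['', '']

Pattern: one or more of a non-word character (non-capturing group); then 2 to 3 of any character except [3cf].
Matches to split on: at [0:8] → '..#%#.2s'.
`split` removes every match and returns the 2 fragments in between.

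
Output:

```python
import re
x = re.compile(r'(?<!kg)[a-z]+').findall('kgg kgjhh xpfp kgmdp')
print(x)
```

['kgg', 'kgjhh', 'xpfp', 'kgmdp']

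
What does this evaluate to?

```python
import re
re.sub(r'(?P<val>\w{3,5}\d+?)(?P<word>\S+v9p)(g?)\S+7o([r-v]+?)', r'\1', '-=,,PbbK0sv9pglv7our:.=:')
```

'-=,,PbbK0r:.=:'

This matches 3 to 5 of a word character, then one or more of a digit (lazy) (captured as 'val'); then one or more of a non-whitespace character, then the literal 'v9p' (captured as 'word'); then optionally a literal 'g' (captured); then one or more of a non-whitespace character, then the literal '7o'; then one or more of a character in [r-v] (lazy) (captured).
Lazy quantifiers expand one character at a time until the remainder of the pattern can match.
Matches: at [4:19] → 'PbbK0sv9pglv7ou'.
Each match is replaced using the text its own group 1 captured.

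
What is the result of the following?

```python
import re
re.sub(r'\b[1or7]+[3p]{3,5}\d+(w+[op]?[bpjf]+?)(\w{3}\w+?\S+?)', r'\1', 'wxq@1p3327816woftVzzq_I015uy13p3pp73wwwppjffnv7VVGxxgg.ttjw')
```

'wxq@wof_I015uy13p3pp73wwwppjffnv7VVGxxgg.ttjw'

This matches a word boundary (`\b`, zero-width); then one or more of one of [1or7], then 3 to 5 of one of [3p], then one or more of a digit; then one or more of the literal 'w', then optionally one of [op], then one or more of one of [bpjf] (lazy) (captured); then exactly 3 of a word character, then one or more of a word character (lazy), then one or more of a non-whitespace character (lazy) (captured).
A `+?`/`*?`/`{m,n}?` starts at its minimum and grows only as far as needed for what follows to match.
Matches: at [4:21] → '1p3327816woftVzzq'.
The replacement refers to a captured group, so each match is rewritten using its own captured text.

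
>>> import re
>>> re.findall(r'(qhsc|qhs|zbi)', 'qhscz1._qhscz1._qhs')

['qhsc', 'qhsc', 'qhs']

The regex engine tests alternatives in the order written; an earlier branch that matches wins even if a later one would match more.
Because there's exactly one group, `findall` drops the full match and keeps group 1 from each hit.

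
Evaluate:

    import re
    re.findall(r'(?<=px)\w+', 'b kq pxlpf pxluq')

['lpf', 'luq']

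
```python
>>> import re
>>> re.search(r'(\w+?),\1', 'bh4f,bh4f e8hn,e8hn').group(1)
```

'bh4f'

The match spans [0:9] → 'bh4f,bh4f'.
Captured: group 1 = 'bh4f'.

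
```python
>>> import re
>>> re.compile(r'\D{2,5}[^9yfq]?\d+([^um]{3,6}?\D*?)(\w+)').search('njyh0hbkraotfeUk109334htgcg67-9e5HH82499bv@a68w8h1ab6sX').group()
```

'njyh0hbkraotfeUk109334htgcg67'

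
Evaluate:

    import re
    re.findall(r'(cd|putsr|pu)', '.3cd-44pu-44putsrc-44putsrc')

Alternation isn't longest-match — the leftmost alternative that fits at this position is chosen.
Matches: at [2:4] match 'cd', group 1 = 'cd'; at [7:9] match 'pu', group 1 = 'pu'; at [12:17] match 'putsr', group 1 = 'putsr'; at [21:26] match 'putsr', group 1 = 'putsr'.
One capturing group, so `findall` returns just the captured substring from each match — 4 in all.

['cd', 'pu', 'putsr', 'putsr']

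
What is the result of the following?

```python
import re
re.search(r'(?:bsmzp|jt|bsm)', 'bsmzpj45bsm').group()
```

'bsmzp'

Alternation isn't longest-match — the leftmost alternative that fits at this position is chosen.
The match spans [0:5] → 'bsmzp'.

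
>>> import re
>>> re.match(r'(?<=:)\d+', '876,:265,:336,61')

None

The lookaround is zero-width — it requires the adjacent text to match without consuming it, so the asserted text isn't part of the match.
`re.match` won't scan ahead — the pattern has to work from the very first character.
Here the string doesn't start with a match, so the call returns None.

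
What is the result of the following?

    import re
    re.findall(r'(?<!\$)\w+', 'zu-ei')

['zu', 'ei']

A negative assertion filters positions out without eating any characters.
With no groups in the pattern, `findall` gives back each whole match — 2 here.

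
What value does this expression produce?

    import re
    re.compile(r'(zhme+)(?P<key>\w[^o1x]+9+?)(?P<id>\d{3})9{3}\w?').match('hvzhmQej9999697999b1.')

None

The pattern matches the literal 'zhm', then one or more of a literal 'e' (captured); then a word character, then one or more of any character except [o1x], then one or more of a literal '9' (lazy) (captured as 'key'); then exactly 3 of a digit (captured as 'id'); then exactly 3 of the literal '9', then optionally a word character.
`re.match` only tries the pattern at the start of the string.
Here position 0 doesn't satisfy it, so the call returns None.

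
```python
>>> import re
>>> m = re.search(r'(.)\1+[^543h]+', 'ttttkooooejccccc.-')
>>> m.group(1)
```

't'

The match spans [0:18] → 'ttttkooooejccccc.-'.
Captured: group 1 = 't'.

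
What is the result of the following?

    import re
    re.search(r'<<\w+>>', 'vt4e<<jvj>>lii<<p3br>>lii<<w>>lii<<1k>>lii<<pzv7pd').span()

(4, 11)

The match spans [4:11] → '<<jvj>>'.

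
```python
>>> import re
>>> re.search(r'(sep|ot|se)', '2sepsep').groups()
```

('sep',)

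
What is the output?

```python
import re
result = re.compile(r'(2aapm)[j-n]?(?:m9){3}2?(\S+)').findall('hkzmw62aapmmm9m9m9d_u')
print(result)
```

Pattern: the literal '2a', then the literal 'apm' (captured); then optionally a character in [j-n], then the literal 'm9' repeated 3 times, then optionally a literal '2'; then one or more of a non-whitespace character (captured).
Matches: at [6:21] match '2aapmmm9m9m9d_u', groups = ('2aapm', 'd_u').
Multiple groups make `findall` return tuples — one 2-tuple for the one match.

[('2aapm', 'd_u')]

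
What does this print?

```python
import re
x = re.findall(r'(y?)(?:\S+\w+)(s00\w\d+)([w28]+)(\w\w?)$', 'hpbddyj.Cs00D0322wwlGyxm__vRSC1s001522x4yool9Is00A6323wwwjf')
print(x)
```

[('', 's00A6323', 'www', 'jf')]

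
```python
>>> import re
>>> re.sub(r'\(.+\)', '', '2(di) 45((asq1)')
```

'2'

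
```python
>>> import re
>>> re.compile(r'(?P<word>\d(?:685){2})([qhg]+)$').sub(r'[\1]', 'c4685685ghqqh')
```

The pattern matches a digit, then the literal '685' repeated 2 times (captured as 'word'); then one or more of one of [qhg] (captured); then anchored at the end.
Matches: at [1:13] → '4685685ghqqh'.
The replacement refers to a captured group, so each match is rewritten using its own captured text.

'c[4685685]'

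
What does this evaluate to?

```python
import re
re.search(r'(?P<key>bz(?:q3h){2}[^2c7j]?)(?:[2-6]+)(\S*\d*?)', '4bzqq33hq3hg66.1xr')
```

None

Pattern: the literal 'bz', then the literal 'q3h' repeated 2 times, then optionally any character except [2c7j] (captured as 'key'); then one or more of a character in [2-6] (non-capturing group); then zero or more of a non-whitespace character, then zero or more of a digit (lazy) (captured).
`re.search` tries every starting position until one works.
Here nothing in the string fits, so the call returns None.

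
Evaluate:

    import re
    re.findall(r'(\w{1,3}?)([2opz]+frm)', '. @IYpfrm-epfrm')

Pattern: 1 to 3 of a word character (lazy) (captured); then one or more of one of [2opz], then the literal 'frm' (captured).
Scanning left to right: at [3:9] match 'IYpfrm', groups = ('IY', 'pfrm'); at [10:15] match 'epfrm', groups = ('e', 'pfrm').
Multiple groups make `findall` return tuples — one 2-tuple for each match.

[('IY', 'pfrm'), ('e', 'pfrm')]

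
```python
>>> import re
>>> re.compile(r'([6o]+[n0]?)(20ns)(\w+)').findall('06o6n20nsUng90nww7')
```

`findall` packs the 3 group values into a tuple for every match.

[('6o6n', '20ns', 'Ung90nww7')]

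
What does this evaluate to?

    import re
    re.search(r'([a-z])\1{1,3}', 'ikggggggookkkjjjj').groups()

('g',)

The match spans [2:6] → 'gggg'.
Captured: group 1 = 'g'.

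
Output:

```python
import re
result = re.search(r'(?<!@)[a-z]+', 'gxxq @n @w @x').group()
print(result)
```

gxxq

A negative assertion filters positions out without eating any characters.
The match spans [0:4] → 'gxxq'.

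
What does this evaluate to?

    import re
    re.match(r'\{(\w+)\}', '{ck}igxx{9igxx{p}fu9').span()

(0, 4)

With `match`, the pattern is implicitly anchored at the beginning.
The match spans [0:4] → '{ck}'.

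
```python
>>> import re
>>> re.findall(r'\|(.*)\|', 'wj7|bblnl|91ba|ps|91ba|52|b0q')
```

Scanning left to right: at [3:26] match '|bblnl|91ba|ps|91ba|52|', group 1 = 'bblnl|91ba|ps|91ba|52'.
One capturing group, so `findall` returns just the captured substring from the one match — 1 in all.

['bblnl|91ba|ps|91ba|52']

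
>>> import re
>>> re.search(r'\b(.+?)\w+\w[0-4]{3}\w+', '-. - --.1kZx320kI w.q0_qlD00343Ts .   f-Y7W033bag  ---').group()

Pattern: a word boundary (`\b`, zero-width); then one or more of any character (lazy) (captured); then one or more of a word character; then a word character, then exactly 3 of a character in [0-4], then one or more of a word character.
Because the quantifier is non-greedy, it stops expanding at the earliest point where the rest of the pattern can succeed.
`re.search` tries every starting position until one works.
The match spans [8:17] → '1kZx320kI'.
Captured: group 1 = '1'.

'1kZx320kI'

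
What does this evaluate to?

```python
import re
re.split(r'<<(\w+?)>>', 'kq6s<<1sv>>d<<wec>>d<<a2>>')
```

['kq6s', '1sv', 'd', 'wec', 'd', 'a2', '']

Matches to split on: at [4:11] → '<<1sv>>'; at [12:19] → '<<wec>>'; at [20:26] → '<<a2>>'.
The group in the pattern means `split` returns the separators' captures alongside the pieces.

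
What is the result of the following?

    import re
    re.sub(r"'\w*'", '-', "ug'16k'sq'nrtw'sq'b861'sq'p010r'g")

'ug-sq-sq-sq-g'

Each match is replaced by '-'.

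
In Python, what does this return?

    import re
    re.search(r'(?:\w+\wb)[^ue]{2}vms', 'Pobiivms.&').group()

'Pobiivms'

Pattern: one or more of a word character, then a word character, then the literal 'b' (non-capturing group); then exactly 2 of any character except [ue], then the literal 'vms'.
`re.search` tries every starting position until one works.
The match spans [0:8] → 'Pobiivms'.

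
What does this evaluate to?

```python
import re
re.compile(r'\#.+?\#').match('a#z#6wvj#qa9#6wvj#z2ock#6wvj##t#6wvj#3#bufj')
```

`re.match` won't scan ahead — the pattern has to work from the very first character.
Here the string doesn't start with a match, so the call returns None.

None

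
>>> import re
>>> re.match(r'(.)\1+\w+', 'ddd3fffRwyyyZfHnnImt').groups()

`\1` has to match the exact text group 1 already captured.
`re.match` won't scan ahead — the pattern has to work from the very first character.
The match spans [0:20] → 'ddd3fffRwyyyZfHnnImt'.
Captured: group 1 = 'd'.

('d',)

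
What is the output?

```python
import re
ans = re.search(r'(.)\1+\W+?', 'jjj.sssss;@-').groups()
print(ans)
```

The match spans [0:4] → 'jjj.'.
Captured: group 1 = 'j'.

('j',)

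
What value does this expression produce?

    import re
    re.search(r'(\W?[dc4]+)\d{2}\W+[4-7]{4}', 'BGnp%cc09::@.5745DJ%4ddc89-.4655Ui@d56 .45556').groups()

This matches optionally a non-word character, then one or more of one of [dc4] (captured); then exactly 2 of a digit; then one or more of a non-word character, then exactly 4 of a character in [4-7].
`search` walks the string left to right and returns the first match it finds.
The match spans [4:17] → '%cc09::@.5745'.
Captured: group 1 = '%cc'.

('%cc',)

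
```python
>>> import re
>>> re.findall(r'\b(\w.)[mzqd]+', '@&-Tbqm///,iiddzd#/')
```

['Tb', 'ii']

Because there's exactly one group, `findall` drops the full match and keeps group 1 from each hit.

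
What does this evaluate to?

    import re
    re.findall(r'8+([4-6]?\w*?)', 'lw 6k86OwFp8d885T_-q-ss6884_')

The pattern matches one or more of a literal '8'; then optionally a character in [4-6], then zero or more of a word character (lazy) (captured).
A `+?`/`*?`/`{m,n}?` starts at its minimum and grows only as far as needed for what follows to match.
Matches: at [5:7] match '86', group 1 = '6'; at [11:12] match '8', group 1 = ''; at [13:16] match '885', group 1 = '5'; at [24:27] match '884', group 1 = '4'.
`findall` collects group 1 from each match (4 total).

['6', '', '5', '4']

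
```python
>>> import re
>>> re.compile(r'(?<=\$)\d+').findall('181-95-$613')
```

The positive lookaround only admits positions where the adjacent text matches; those characters stay outside the span.
Matches: at [8:11] → '613'.
`findall` yields the raw match text (1 of them) because the pattern has no groups.

['613']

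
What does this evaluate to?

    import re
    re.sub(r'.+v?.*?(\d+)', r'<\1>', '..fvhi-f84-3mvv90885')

Pattern: one or more of any character; then optionally a literal 'v', then zero or more of any character (lazy); then one or more of a digit (captured).
Matches: at [0:20] → '..fvhi-f84-3mvv90885'.
`\1` in the replacement pulls in group 1's text for each match.

'<5>'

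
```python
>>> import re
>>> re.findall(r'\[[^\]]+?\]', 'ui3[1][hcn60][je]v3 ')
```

With no groups in the pattern, `findall` gives back each whole match — 3 here.

['[1]', '[hcn60]', '[je]']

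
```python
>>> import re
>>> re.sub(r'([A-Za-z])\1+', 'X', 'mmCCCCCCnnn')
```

'XXX'

`\1` is not a pattern — it's the concrete string captured by group 1, re-applied verbatim.
Every occurrence is swapped for 'X'.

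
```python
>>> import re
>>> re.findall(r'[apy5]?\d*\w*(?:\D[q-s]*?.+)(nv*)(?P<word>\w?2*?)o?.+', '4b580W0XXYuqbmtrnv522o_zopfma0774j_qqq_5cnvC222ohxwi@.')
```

[('nv', 'C')]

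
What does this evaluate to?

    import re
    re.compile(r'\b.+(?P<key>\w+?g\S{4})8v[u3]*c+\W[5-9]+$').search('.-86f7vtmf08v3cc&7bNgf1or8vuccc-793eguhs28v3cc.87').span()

The match spans [2:49] → '86f7vtmf08v3cc&7bNgf1or8vuccc-793eguhs28v3cc.87'.

(2, 49)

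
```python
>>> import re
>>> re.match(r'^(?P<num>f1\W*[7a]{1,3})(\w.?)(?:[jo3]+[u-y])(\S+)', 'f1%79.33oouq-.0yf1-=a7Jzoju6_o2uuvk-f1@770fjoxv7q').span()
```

(0, 49)

This matches anchored at the start of the string; then the literal 'f1', then zero or more of a non-word character, then 1 to 3 of one of [7a] (captured as 'num'); then a word character, then optionally any character (captured); then one or more of one of [jo3], then a character in [u-y] (non-capturing group); then one or more of a non-whitespace character (captured).
`re.match` only tries the pattern at the start of the string.
The match spans [0:49] → 'f1%79.33oouq-.0yf1-=a7Jzoju6_o2uuvk-f1@770fjoxv7q'.
Captured: group 1 = 'f1%7', group 2 = '9.', group 3 = 'q-.0yf1-=a7Jzoju6_o2uuvk-f1@770fjoxv7q'.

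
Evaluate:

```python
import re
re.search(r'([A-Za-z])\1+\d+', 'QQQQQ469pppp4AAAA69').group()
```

'QQQQQ469'

`\1` has to match the exact text group 1 already captured.
The match spans [0:8] → 'QQQQQ469'.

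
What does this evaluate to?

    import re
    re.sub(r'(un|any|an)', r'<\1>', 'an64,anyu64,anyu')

`|` is ordered: at each position the engine commits to the first alternative that works.
Matches: at [0:2] → 'an'; at [5:8] → 'any'; at [12:15] → 'any'.
The replacement refers to a captured group, so each match is rewritten using its own captured text.

'<an>64,<any>u64,<any>u'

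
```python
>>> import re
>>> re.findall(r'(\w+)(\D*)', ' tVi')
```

Pattern: one or more of a word character (captured); then zero or more of a non-digit (captured).
Scanning left to right: at [1:4] match 'tVi', groups = ('tVi', '').
2 groups means the one result is a tuple of 2 captured strings — 1 here.

[('tVi', '')]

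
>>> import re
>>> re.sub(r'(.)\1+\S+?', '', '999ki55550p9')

'ip9'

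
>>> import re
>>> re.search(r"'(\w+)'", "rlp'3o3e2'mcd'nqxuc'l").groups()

Unlike `match`, `search` isn't anchored — it looks for the pattern anywhere in the string.
The match spans [3:10] → "'3o3e2'".
Captured: group 1 = '3o3e2'.

('3o3e2',)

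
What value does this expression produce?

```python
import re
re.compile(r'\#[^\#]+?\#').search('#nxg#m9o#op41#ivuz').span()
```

The match spans [0:5] → '#nxg#'.

(0, 5)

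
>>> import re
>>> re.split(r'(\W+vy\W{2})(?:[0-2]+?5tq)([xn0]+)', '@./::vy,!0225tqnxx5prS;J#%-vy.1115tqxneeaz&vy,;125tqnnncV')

['', '@./::vy,!', 'nxx', '5prS;J#%-vy.1115tqxneeaz', '&vy,;', 'nnn', 'cV']

The pattern matches one or more of a non-word character, then the literal 'vy', then exactly 2 of a non-word character (captured); then one or more of a character in [0-2] (lazy), then the literal '5tq' (non-capturing group); then one or more of one of [xn0] (captured).
Matches to split on: at [0:18] → '@./::vy,!0225tqnxx'; at [42:55] → '&vy,;125tqnnn'.
The group in the pattern means `split` returns the separators' captures alongside the pieces.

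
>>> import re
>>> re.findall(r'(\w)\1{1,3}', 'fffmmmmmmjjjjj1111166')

['f', 'm', 'm', 'j', '1', '6']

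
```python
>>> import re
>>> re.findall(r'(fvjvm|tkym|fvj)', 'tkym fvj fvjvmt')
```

Alternation tries branches left to right and keeps the first one that lets the overall match succeed at that position.
Matches: at [0:4] match 'tkym', group 1 = 'tkym'; at [5:8] match 'fvj', group 1 = 'fvj'; at [9:14] match 'fvjvm', group 1 = 'fvjvm'.
With a single group, `findall` returns only what that group captured — 3 items.

['tkym', 'fvj', 'fvjvm']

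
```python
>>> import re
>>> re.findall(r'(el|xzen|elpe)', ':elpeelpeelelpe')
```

['el', 'el', 'el', 'el']

`|` is ordered: at each position the engine commits to the first alternative that works.
One capturing group, so `findall` returns just the captured substring from each match — 4 in all.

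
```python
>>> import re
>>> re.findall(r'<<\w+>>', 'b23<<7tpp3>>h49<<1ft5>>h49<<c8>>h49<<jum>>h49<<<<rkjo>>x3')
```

['<<7tpp3>>', '<<1ft5>>', '<<c8>>', '<<jum>>', '<<rkjo>>']

Scanning left to right: at [3:12] → '<<7tpp3>>'; at [15:23] → '<<1ft5>>'; at [26:32] → '<<c8>>'; at [35:42] → '<<jum>>'; at [47:55] → '<<rkjo>>'.
With no groups in the pattern, `findall` gives back each whole match — 5 here.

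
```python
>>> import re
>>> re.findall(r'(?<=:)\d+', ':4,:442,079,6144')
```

['4', '442']

The `(?=…)`/`(?<=…)` assertion just peeks at neighbouring text; it doesn't advance the match position.
Walking the string: at [1:2] → '4'; at [4:7] → '442'.
No capturing groups, so `findall` returns the 2 full match strings.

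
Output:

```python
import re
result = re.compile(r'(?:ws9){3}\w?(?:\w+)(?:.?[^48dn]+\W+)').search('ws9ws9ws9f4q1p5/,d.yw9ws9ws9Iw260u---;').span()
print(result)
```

(0, 17)

The pattern matches the literal 'ws9' repeated 3 times, then optionally a word character; then one or more of a word character (non-capturing group); then optionally any character, then one or more of any character except [48dn], then one or more of a non-word character (non-capturing group).
`re.search` scans for the first position where the pattern succeeds.
The match spans [0:17] → 'ws9ws9ws9f4q1p5/,'.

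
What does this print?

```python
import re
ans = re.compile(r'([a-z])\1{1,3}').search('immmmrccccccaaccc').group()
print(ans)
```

mmmm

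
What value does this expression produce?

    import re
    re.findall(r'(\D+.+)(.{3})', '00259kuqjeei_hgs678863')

[('kuqjeei_hgs678', '863')]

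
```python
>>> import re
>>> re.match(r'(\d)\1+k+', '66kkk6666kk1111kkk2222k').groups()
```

('6',)

`\1` is not a pattern — it's the concrete string captured by group 1, re-applied verbatim.
`re.match` only tries the pattern at the start of the string.
The match spans [0:5] → '66kkk'.
Captured: group 1 = '6'.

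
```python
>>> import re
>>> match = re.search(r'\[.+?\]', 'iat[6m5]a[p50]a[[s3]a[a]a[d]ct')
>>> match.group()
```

A non-greedy quantifier consumes as few characters as it can — just enough that the remainder of the pattern still matches from where it stops; whatever follows it matches normally.
`re.search` scans for the first position where the pattern succeeds.
The match spans [3:8] → '[6m5]'.

'[6m5]'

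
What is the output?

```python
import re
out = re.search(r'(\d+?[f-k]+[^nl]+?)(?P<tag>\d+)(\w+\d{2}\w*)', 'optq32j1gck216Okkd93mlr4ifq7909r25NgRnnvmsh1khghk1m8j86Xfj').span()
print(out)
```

The pattern matches one or more of a digit (lazy), then one or more of a character in [f-k], then one or more of any character except [nl] (lazy) (captured); then one or more of a digit (captured as 'tag'); then one or more of a word character, then exactly 2 of a digit, then zero or more of a word character (captured).
`re.search` scans for the first position where the pattern succeeds.
The match spans [4:58] → '32j1gck216Okkd93mlr4ifq7909r25NgRnnvmsh1khghk1m8j86Xfj'.
Captured: group 1 = '32j1gck', group 2 = '216', group 3 = 'Okkd93mlr4ifq7909r25NgRnnvmsh1khghk1m8j86Xfj'.

(4, 58)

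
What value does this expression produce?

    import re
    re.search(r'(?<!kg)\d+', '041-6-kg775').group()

A negative assertion filters positions out without eating any characters.
`re.search` tries every starting position until one works.
The match spans [0:3] → '041'.

'041'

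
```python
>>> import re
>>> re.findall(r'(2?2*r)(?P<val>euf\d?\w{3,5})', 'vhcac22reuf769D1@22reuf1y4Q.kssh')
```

[('22r', 'euf769D1'), ('22r', 'euf1y4Q')]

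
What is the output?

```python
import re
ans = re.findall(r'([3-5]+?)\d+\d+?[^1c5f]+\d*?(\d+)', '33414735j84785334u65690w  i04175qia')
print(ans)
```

[('3', '5334'), ('5', '175')]

This matches one or more of a character in [3-5] (lazy) (captured); then one or more of a digit, then one or more of a digit (lazy), then one or more of any character except [1c5f]; then zero or more of a digit (lazy); then one or more of a digit (captured).
A non-greedy quantifier consumes as few characters as it can — just enough that the remainder of the pattern still matches from where it stops; whatever follows it matches normally.
Scanning left to right: at [0:17] match '33414735j84785334', groups = ('3', '5334'); at [19:32] match '5690w  i04175', groups = ('5', '175').
Multiple groups make `findall` return tuples — one 2-tuple for each match.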